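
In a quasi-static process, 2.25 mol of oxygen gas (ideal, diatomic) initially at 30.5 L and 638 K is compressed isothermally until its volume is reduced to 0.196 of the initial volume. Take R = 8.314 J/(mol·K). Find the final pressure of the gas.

2000 kPa

P₁ = nRT₁/V₁ = 2.25×8.314×638/30.5 = 391 kPa.
Isothermal: T stays 638 K; PV = const ⇒ V₂ = 5.98 L, P₂ = 2000 kPa.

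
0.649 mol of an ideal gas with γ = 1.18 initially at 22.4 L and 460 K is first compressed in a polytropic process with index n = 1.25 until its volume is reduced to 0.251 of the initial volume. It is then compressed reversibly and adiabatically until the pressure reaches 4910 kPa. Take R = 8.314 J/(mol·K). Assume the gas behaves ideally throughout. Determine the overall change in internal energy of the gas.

12900 J

P₁ = nRT₁/V₁ = 0.649×8.314×460/22.4 = 111 kPa.
Step 1 — Polytropic n=1.25: T₂ = T₁(V₁/V₂)^(n−1) = 460×(3.98)^0.25 = 650 K; P₂ = P₁(V₁/V₂)^n = 624 kPa.
W = (P₁V₁−P₂V₂)/(n−1) = (111×22.4−624×5.62)/0.25 = -4100 J.
ΔU = nCvΔT = 0.649×46.2×(650−460) = 5690 J.
Q = ΔU + W = 1590 J.
State after step 1: P = 624 kPa, V = 5.62 L, T = 650 K.
Step 2 — Adiabatic: T₂/T₁ = (P₂/P₁)^((γ−1)/γ) ⇒ T₂ = 650×(7.87)^0.153 = 890 K; V₂ = 0.978 L.
ΔU = nCvΔT = 0.649×46.2×(890−650) = 7210 J.
Q = 0 for an adiabatic process, so W = −ΔU = -7210 J.
Net over both steps: W = -11300 J, Q = 1590 J, ΔU = 12900 J.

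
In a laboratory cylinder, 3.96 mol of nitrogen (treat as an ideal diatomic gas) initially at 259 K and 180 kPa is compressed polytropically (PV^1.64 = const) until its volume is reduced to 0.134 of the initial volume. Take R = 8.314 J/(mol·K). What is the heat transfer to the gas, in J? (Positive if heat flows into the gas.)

V₁ = nRT₁/P₁ = 3.96×8.314×259/180 = 47.4 L.
Polytropic n=1.64: T₂ = T₁(V₁/V₂)^(n−1) = 259×(7.46)^0.64 = 937 K; P₂ = P₁(V₁/V₂)^n = 4860 kPa.
W = (P₁V₁−P₂V₂)/(n−1) = (180×47.4−4860×6.35)/0.64 = -34900 J.
ΔU = nCvΔT = 3.96×20.8×(937−259) = 55800 J.
Q = ΔU + W = 20900 J.

20900 J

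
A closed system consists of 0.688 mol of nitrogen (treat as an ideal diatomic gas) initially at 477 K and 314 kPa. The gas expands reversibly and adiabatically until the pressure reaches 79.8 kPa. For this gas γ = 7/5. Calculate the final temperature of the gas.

V₁ = nRT₁/P₁ = 0.688×8.314×477/314 = 8.69 L.
Adiabatic: T₂/T₁ = (P₂/P₁)^((γ−1)/γ) ⇒ T₂ = 477×(0.254)^0.286 = 323 K; V₂ = 23.1 L.

323 K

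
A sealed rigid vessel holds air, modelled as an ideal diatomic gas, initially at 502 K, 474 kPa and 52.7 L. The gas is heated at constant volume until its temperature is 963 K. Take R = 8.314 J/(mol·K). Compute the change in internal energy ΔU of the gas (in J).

n = P₁V₁/(RT₁) = 474×52.7/(8.314×502) = 5.99 mol.
Isochoric: V stays 52.7 L; P/T = const ⇒ T₂ = 963 K, P₂ = 909 kPa.
For an ideal gas ΔU = nCvΔT with Cv = (5/2)R = 20.8 J/(mol·K).
ΔU = 5.99×20.8×(963−502) = 57300 J.

57300 J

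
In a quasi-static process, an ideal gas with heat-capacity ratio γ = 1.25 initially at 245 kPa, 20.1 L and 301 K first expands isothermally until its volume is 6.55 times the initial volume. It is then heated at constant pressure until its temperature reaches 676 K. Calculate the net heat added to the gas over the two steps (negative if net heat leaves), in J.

39900 J

n = P₁V₁/(RT₁) = 245×20.1/(8.314×301) = 1.97 mol.
Step 1 — Isothermal: T stays 301 K; PV = const ⇒ V₂ = 132 L, P₂ = 37.4 kPa.
ΔU = 0 (ideal gas, T constant).
W = nRT ln(V₂/V₁) = 1.97×8.314×301×ln(6.55) = 9260 J.
Q = ΔU + W = 9260 J.
State after step 1: P = 37.4 kPa, V = 132 L, T = 301 K.
Step 2 — Isobaric: P stays 37.4 kPa; V/T = const ⇒ T₂ = 676 K, V₂ = 296 L.
W = PΔV = 37.4×(296−132) kPa·L = 6140 J.
ΔU = nCvΔT = 1.97×33.3×(676−301) = 24500 J.
Q = ΔU + W = nCpΔT = 30700 J.
Net over both steps: W = 15400 J, Q = 39900 J, ΔU = 24500 J.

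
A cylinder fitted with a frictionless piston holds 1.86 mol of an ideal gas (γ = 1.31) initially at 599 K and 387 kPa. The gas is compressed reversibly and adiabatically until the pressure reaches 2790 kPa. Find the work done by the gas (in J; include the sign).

-17800 J

V₁ = nRT₁/P₁ = 1.86×8.314×599/387 = 23.9 L.
Adiabatic: T₂/T₁ = (P₂/P₁)^((γ−1)/γ) ⇒ T₂ = 599×(7.21)^0.237 = 956 K; V₂ = 5.30 L.
ΔU = nCvΔT = 1.86×26.8×(956−599) = 17800 J.
Q = 0 for an adiabatic process, so W = −ΔU = -17800 J.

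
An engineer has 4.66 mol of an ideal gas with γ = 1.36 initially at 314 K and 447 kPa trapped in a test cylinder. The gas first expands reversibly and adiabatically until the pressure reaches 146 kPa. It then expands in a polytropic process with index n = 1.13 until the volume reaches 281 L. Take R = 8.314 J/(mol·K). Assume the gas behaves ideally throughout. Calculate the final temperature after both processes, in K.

V₁ = nRT₁/P₁ = 4.66×8.314×314/447 = 27.2 L.
Step 1 — Adiabatic: T₂/T₁ = (P₂/P₁)^((γ−1)/γ) ⇒ T₂ = 314×(0.327)^0.265 = 234 K; V₂ = 62.0 L.
ΔU = nCvΔT = 4.66×23.1×(234−314) = -8660 J.
Q = 0 for an adiabatic process, so W = −ΔU = 8660 J.
State after step 1: P = 146 kPa, V = 62.0 L, T = 234 K.
Step 2 — Polytropic n=1.13: T₂ = T₁(V₁/V₂)^(n−1) = 234×(0.221)^0.13 = 192 K; P₂ = P₁(V₁/V₂)^n = 26.5 kPa.
W = (P₁V₁−P₂V₂)/(n−1) = (146×62.0−26.5×281)/0.13 = 12400 J.
ΔU = nCvΔT = 4.66×23.1×(192−234) = -4480 J.
Q = ΔU + W = 7930 J.
Net over both steps: W = 21100 J, Q = 7930 J, ΔU = -13100 J.

192 K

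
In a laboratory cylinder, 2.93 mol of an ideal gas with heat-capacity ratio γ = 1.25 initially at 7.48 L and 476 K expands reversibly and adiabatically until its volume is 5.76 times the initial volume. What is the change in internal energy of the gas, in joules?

P₁ = nRT₁/V₁ = 2.93×8.314×476/7.48 = 1550 kPa.
Adiabatic: TV^(γ−1) = const ⇒ T₂ = 476×(0.174)^0.250 = 307 K; PV^γ = const ⇒ P₂ = 174 kPa.
For an ideal gas ΔU = nCvΔT with Cv = R/(γ−1) = 33.3 J/(mol·K).
ΔU = 2.93×33.3×(307−476) = -16400 J.

-16400 J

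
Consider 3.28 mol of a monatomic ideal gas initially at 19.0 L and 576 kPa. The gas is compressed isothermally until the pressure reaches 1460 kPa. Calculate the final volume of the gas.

T₁ = P₁V₁/(nR) = 576×19.0/(3.28×8.314) = 401 K.
Isothermal: T stays 401 K; PV = const ⇒ V₂ = 7.50 L, P₂ = 1460 kPa.

7.50 L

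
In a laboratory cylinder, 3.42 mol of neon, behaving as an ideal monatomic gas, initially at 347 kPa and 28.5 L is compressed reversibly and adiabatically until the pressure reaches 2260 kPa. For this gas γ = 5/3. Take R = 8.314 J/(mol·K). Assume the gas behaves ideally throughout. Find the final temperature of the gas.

736 K

T₁ = P₁V₁/(nR) = 347×28.5/(3.42×8.314) = 348 K.
Adiabatic: T₂/T₁ = (P₂/P₁)^((γ−1)/γ) ⇒ T₂ = 348×(6.51)^0.400 = 736 K; V₂ = 9.26 L.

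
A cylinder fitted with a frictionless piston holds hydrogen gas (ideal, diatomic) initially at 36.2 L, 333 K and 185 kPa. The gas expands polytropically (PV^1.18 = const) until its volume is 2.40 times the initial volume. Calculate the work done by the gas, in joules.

5420 J

n = P₁V₁/(RT₁) = 185×36.2/(8.314×333) = 2.42 mol.
Polytropic n=1.18: T₂ = T₁(V₁/V₂)^(n−1) = 333×(0.417)^0.18 = 284 K; P₂ = P₁(V₁/V₂)^n = 65.8 kPa.
W = (P₁V₁−P₂V₂)/(n−1) = (185×36.2−65.8×86.9)/0.18 = 5420 J.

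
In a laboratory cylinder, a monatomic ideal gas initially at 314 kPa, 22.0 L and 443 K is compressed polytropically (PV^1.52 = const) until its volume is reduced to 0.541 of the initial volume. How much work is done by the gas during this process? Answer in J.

-5000 J

n = P₁V₁/(RT₁) = 314×22.0/(8.314×443) = 1.88 mol.
Polytropic n=1.52: T₂ = T₁(V₁/V₂)^(n−1) = 443×(1.85)^0.52 = 610 K; P₂ = P₁(V₁/V₂)^n = 799 kPa.
W = (P₁V₁−P₂V₂)/(n−1) = (314×22.0−799×11.9)/0.52 = -5000 J.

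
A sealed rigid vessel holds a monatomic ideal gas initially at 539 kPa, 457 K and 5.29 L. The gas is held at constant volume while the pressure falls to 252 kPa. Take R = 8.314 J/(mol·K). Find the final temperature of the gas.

214 K

Isochoric: V stays 5.29 L; P/T = const ⇒ T₂ = 214 K, P₂ = 252 kPa.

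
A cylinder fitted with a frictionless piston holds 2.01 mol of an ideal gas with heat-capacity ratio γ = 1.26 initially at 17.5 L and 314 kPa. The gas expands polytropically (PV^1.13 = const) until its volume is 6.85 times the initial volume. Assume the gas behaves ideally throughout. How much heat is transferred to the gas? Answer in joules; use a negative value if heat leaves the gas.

T₁ = P₁V₁/(nR) = 314×17.5/(2.01×8.314) = 329 K.
Polytropic n=1.13: T₂ = T₁(V₁/V₂)^(n−1) = 329×(0.146)^0.13 = 256 K; P₂ = P₁(V₁/V₂)^n = 35.7 kPa.
W = (P₁V₁−P₂V₂)/(n−1) = (314×17.5−35.7×120)/0.13 = 9350 J.
ΔU = nCvΔT = 2.01×32.0×(256−329) = -4680 J.
Q = ΔU + W = 4680 J.

4680 J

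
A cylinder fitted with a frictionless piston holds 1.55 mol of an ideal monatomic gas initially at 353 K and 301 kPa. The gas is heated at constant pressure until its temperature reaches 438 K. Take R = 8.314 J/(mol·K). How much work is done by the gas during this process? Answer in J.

1100 J

V₁ = nRT₁/P₁ = 1.55×8.314×353/301 = 15.1 L.
Isobaric: P stays 301 kPa; V/T = const ⇒ T₂ = 438 K, V₂ = 18.8 L.
W = PΔV = 301×(18.8−15.1) kPa·L = 1100 J.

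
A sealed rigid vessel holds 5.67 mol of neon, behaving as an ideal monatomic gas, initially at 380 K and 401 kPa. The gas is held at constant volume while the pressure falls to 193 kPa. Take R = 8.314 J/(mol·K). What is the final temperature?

183 K

V₁ = nRT₁/P₁ = 5.67×8.314×380/401 = 44.7 L.
Isochoric: V stays 44.7 L; P/T = const ⇒ T₂ = 183 K, P₂ = 193 kPa.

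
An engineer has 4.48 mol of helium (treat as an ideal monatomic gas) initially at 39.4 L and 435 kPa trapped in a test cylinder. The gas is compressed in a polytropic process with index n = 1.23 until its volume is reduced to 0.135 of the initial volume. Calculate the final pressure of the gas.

5110 kPa

T₁ = P₁V₁/(nR) = 435×39.4/(4.48×8.314) = 460 K.
Polytropic n=1.23: T₂ = T₁(V₁/V₂)^(n−1) = 460×(7.41)^0.23 = 729 K; P₂ = P₁(V₁/V₂)^n = 5110 kPa.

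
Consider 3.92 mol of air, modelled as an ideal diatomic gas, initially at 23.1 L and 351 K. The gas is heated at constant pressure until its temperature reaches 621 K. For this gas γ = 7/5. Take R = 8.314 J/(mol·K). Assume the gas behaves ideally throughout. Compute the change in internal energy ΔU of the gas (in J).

P₁ = nRT₁/V₁ = 3.92×8.314×351/23.1 = 495 kPa.
Isobaric: P stays 495 kPa; V/T = const ⇒ T₂ = 621 K, V₂ = 40.9 L.
For an ideal gas ΔU = nCvΔT with Cv = (5/2)R = 20.8 J/(mol·K).
ΔU = 3.92×20.8×(621−351) = 22000 J.

22000 J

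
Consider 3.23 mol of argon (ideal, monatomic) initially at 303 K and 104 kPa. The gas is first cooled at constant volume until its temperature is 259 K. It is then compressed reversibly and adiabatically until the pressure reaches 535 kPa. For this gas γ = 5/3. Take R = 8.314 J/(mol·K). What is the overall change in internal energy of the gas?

9180 J

V₁ = nRT₁/P₁ = 3.23×8.314×303/104 = 78.2 L.
Step 1 — Isochoric: V stays 78.2 L; P/T = const ⇒ T₂ = 259 K, P₂ = 88.9 kPa.
W = 0 (no volume change).
ΔU = nCvΔT = 3.23×12.5×(259−303) = -1770 J.
Q = ΔU = -1770 J.
State after step 1: P = 88.9 kPa, V = 78.2 L, T = 259 K.
Step 2 — Adiabatic: T₂/T₁ = (P₂/P₁)^((γ−1)/γ) ⇒ T₂ = 259×(6.02)^0.400 = 531 K; V₂ = 26.7 L.
ΔU = nCvΔT = 3.23×12.5×(531−259) = 11000 J.
Q = 0 for an adiabatic process, so W = −ΔU = -11000 J.
Net over both steps: W = -11000 J, Q = -1770 J, ΔU = 9180 J.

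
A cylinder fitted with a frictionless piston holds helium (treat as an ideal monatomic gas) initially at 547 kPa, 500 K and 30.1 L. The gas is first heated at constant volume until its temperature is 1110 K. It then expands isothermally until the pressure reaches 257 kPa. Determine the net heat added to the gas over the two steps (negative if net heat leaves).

86900 J

n = P₁V₁/(RT₁) = 547×30.1/(8.314×500) = 3.96 mol.
Step 1 — Isochoric: V stays 30.1 L; P/T = const ⇒ T₂ = 1110 K, P₂ = 1210 kPa.
W = 0 (no volume change).
ΔU = nCvΔT = 3.96×12.5×(1110−500) = 30100 J.
Q = ΔU = 30100 J.
State after step 1: P = 1210 kPa, V = 30.1 L, T = 1110 K.
Step 2 — Isothermal: T stays 1110 K; PV = const ⇒ V₂ = 142 L, P₂ = 257 kPa.
ΔU = 0 (ideal gas, T constant).
W = nRT ln(V₂/V₁) = 3.96×8.314×1110×ln(4.73) = 56800 J.
Q = ΔU + W = 56800 J.
Net over both steps: W = 56800 J, Q = 86900 J, ΔU = 30100 J.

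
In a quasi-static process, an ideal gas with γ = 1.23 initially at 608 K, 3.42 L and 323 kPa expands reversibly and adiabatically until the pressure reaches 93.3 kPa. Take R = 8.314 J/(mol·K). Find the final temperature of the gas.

Adiabatic: T₂/T₁ = (P₂/P₁)^((γ−1)/γ) ⇒ T₂ = 608×(0.289)^0.187 = 482 K; V₂ = 9.39 L.

482 K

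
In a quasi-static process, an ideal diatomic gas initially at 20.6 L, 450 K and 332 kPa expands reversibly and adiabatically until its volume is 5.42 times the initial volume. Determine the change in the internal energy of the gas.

-8400 J

n = P₁V₁/(RT₁) = 332×20.6/(8.314×450) = 1.83 mol.
Adiabatic: TV^(γ−1) = const ⇒ T₂ = 450×(0.185)^0.400 = 229 K; PV^γ = const ⇒ P₂ = 31.2 kPa.
For an ideal gas ΔU = nCvΔT with Cv = (5/2)R = 20.8 J/(mol·K).
ΔU = 1.83×20.8×(229−450) = -8400 J.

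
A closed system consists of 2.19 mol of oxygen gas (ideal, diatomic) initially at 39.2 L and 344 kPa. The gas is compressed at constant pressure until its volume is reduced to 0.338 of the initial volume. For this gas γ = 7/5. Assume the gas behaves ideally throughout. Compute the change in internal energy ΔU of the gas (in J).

-22300 J

T₁ = P₁V₁/(nR) = 344×39.2/(2.19×8.314) = 741 K.
Isobaric: P stays 344 kPa; V/T = const ⇒ T₂ = 250 K, V₂ = 13.2 L.
For an ideal gas ΔU = nCvΔT with Cv = (5/2)R = 20.8 J/(mol·K).
ΔU = 2.19×20.8×(250−741) = -22300 J.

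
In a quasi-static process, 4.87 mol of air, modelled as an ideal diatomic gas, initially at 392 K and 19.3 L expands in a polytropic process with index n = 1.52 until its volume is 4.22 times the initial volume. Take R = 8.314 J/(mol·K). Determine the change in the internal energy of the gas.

-20900 J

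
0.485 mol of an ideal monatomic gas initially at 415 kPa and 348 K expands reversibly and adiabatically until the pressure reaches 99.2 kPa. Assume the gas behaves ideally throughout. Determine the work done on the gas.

V₁ = nRT₁/P₁ = 0.485×8.314×348/415 = 3.38 L.
Adiabatic: T₂/T₁ = (P₂/P₁)^((γ−1)/γ) ⇒ T₂ = 348×(0.239)^0.400 = 196 K; V₂ = 7.98 L.
ΔU = nCvΔT = 0.485×12.5×(196−348) = -917 J.
Q = 0 for an adiabatic process, so W = −ΔU = 917 J.
Work done on the gas = −W_by = -917 J.

-917 J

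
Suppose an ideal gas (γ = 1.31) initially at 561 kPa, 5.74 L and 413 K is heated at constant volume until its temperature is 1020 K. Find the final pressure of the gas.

Isochoric: V stays 5.74 L; P/T = const ⇒ T₂ = 1020 K, P₂ = 1390 kPa.

1390 kPa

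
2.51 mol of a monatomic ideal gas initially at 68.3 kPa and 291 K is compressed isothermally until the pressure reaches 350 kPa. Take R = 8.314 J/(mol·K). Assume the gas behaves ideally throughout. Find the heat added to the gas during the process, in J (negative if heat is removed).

-9920 J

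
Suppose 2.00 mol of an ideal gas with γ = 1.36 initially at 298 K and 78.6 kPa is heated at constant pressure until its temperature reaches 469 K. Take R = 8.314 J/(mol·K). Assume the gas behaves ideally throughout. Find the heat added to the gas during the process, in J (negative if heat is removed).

10700 J

V₁ = nRT₁/P₁ = 2.00×8.314×298/78.6 = 63.0 L.
Isobaric: P stays 78.6 kPa; V/T = const ⇒ T₂ = 469 K, V₂ = 99.2 L.
W = PΔV = 78.6×(99.2−63.0) kPa·L = 2840 J.
ΔU = nCvΔT = 2.00×23.1×(469−298) = 7900 J.
Q = ΔU + W = nCpΔT = 10700 J.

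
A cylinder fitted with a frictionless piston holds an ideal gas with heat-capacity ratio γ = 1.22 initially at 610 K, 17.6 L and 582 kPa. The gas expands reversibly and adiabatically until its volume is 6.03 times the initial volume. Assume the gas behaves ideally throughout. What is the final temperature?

411 K

Adiabatic: TV^(γ−1) = const ⇒ T₂ = 610×(0.166)^0.220 = 411 K; PV^γ = const ⇒ P₂ = 65.0 kPa.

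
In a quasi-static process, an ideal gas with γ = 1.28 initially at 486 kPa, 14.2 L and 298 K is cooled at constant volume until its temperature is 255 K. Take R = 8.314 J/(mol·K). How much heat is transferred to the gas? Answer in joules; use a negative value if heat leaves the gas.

n = P₁V₁/(RT₁) = 486×14.2/(8.314×298) = 2.79 mol.
Isochoric: V stays 14.2 L; P/T = const ⇒ T₂ = 255 K, P₂ = 416 kPa.
W = 0 (no volume change).
ΔU = nCvΔT = 2.79×29.7×(255−298) = -3560 J.
Q = ΔU = -3560 J.

-3560 J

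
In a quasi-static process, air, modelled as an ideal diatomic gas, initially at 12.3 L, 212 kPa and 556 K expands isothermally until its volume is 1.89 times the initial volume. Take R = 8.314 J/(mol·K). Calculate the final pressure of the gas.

112 kPa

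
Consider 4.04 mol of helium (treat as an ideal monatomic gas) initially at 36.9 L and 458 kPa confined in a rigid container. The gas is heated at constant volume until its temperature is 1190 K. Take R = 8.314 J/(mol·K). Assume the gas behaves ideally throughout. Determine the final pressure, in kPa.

1080 kPa

T₁ = P₁V₁/(nR) = 458×36.9/(4.04×8.314) = 503 K.
Isochoric: V stays 36.9 L; P/T = const ⇒ T₂ = 1190 K, P₂ = 1080 kPa.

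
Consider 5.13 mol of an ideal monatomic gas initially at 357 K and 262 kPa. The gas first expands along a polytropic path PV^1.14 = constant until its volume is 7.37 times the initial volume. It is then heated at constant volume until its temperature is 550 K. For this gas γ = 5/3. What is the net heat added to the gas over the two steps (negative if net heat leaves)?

V₁ = nRT₁/P₁ = 5.13×8.314×357/262 = 58.1 L.
Step 1 — Polytropic n=1.14: T₂ = T₁(V₁/V₂)^(n−1) = 357×(0.136)^0.14 = 270 K; P₂ = P₁(V₁/V₂)^n = 26.9 kPa.
W = (P₁V₁−P₂V₂)/(n−1) = (262×58.1−26.9×428)/0.14 = 26500 J.
ΔU = nCvΔT = 5.13×12.5×(270−357) = -5570 J.
Q = ΔU + W = 21000 J.
State after step 1: P = 26.9 kPa, V = 428 L, T = 270 K.
Step 2 — Isochoric: V stays 428 L; P/T = const ⇒ T₂ = 550 K, P₂ = 54.8 kPa.
W = 0 (no volume change).
ΔU = nCvΔT = 5.13×12.5×(550−270) = 17900 J.
Q = ΔU = 17900 J.
Net over both steps: W = 26500 J, Q = 38900 J, ΔU = 12300 J.

38900 J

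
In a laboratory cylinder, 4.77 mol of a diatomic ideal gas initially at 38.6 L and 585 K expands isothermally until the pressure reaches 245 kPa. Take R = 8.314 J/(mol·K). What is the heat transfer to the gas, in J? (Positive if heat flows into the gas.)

20800 J

P₁ = nRT₁/V₁ = 4.77×8.314×585/38.6 = 601 kPa.
Isothermal: T stays 585 K; PV = const ⇒ V₂ = 94.7 L, P₂ = 245 kPa.
ΔU = 0 (ideal gas, T constant).
W = nRT ln(V₂/V₁) = 4.77×8.314×585×ln(2.45) = 20800 J.
Q = ΔU + W = 20800 J.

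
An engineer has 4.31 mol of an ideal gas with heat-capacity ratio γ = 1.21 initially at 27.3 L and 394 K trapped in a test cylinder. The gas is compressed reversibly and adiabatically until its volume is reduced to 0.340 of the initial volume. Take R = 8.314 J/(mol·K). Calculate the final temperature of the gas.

494 K

P₁ = nRT₁/V₁ = 4.31×8.314×394/27.3 = 517 kPa.
Adiabatic: TV^(γ−1) = const ⇒ T₂ = 394×(2.94)^0.210 = 494 K; PV^γ = const ⇒ P₂ = 1910 kPa.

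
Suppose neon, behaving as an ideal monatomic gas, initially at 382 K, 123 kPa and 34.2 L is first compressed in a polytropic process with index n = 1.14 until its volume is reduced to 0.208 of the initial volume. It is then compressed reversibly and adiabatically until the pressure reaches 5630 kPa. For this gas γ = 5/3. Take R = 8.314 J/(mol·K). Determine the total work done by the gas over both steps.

-17300 J

n = P₁V₁/(RT₁) = 123×34.2/(8.314×382) = 1.32 mol.
Step 1 — Polytropic n=1.14: T₂ = T₁(V₁/V₂)^(n−1) = 382×(4.81)^0.14 = 476 K; P₂ = P₁(V₁/V₂)^n = 737 kPa.
W = (P₁V₁−P₂V₂)/(n−1) = (123×34.2−737×7.11)/0.14 = -7390 J.
ΔU = nCvΔT = 1.32×12.5×(476−382) = 1550 J.
Q = ΔU + W = -5840 J.
State after step 1: P = 737 kPa, V = 7.11 L, T = 476 K.
Step 2 — Adiabatic: T₂/T₁ = (P₂/P₁)^((γ−1)/γ) ⇒ T₂ = 476×(7.64)^0.400 = 1070 K; V₂ = 2.10 L.
ΔU = nCvΔT = 1.32×12.5×(1070−476) = 9870 J.
Q = 0 for an adiabatic process, so W = −ΔU = -9870 J.
Net over both steps: W = -17300 J, Q = -5840 J, ΔU = 11400 J.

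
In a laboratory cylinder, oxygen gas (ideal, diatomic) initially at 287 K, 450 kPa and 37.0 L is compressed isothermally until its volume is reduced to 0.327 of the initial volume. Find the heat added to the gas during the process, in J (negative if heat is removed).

-18600 J

n = P₁V₁/(RT₁) = 450×37.0/(8.314×287) = 6.98 mol.
Isothermal: T stays 287 K; PV = const ⇒ V₂ = 12.1 L, P₂ = 1380 kPa.
ΔU = 0 (ideal gas, T constant).
W = nRT ln(V₂/V₁) = 6.98×8.314×287×ln(0.327) = -18600 J.
Q = ΔU + W = -18600 J.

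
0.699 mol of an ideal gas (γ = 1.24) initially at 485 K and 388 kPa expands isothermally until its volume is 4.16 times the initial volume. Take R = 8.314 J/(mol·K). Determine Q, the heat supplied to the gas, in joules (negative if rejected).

4020 J

V₁ = nRT₁/P₁ = 0.699×8.314×485/388 = 7.26 L.
Isothermal: T stays 485 K; PV = const ⇒ V₂ = 30.2 L, P₂ = 93.3 kPa.
ΔU = 0 (ideal gas, T constant).
W = nRT ln(V₂/V₁) = 0.699×8.314×485×ln(4.16) = 4020 J.
Q = ΔU + W = 4020 J.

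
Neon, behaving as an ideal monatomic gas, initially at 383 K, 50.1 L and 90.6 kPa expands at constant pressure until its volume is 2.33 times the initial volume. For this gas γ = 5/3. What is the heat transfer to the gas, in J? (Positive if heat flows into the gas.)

n = P₁V₁/(RT₁) = 90.6×50.1/(8.314×383) = 1.43 mol.
Isobaric: P stays 90.6 kPa; V/T = const ⇒ T₂ = 892 K, V₂ = 117 L.
W = PΔV = 90.6×(117−50.1) kPa·L = 6040 J.
ΔU = nCvΔT = 1.43×12.5×(892−383) = 9060 J.
Q = ΔU + W = nCpΔT = 15100 J.

15100 J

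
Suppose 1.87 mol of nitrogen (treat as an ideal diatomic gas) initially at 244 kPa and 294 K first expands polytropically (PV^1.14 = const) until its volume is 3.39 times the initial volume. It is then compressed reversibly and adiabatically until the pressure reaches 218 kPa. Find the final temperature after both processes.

V₁ = nRT₁/P₁ = 1.87×8.314×294/244 = 18.7 L.
Step 1 — Polytropic n=1.14: T₂ = T₁(V₁/V₂)^(n−1) = 294×(0.295)^0.14 = 248 K; P₂ = P₁(V₁/V₂)^n = 60.7 kPa.
W = (P₁V₁−P₂V₂)/(n−1) = (244×18.7−60.7×63.5)/0.14 = 5130 J.
ΔU = nCvΔT = 1.87×20.8×(248−294) = -1800 J.
Q = ΔU + W = 3330 J.
State after step 1: P = 60.7 kPa, V = 63.5 L, T = 248 K.
Step 2 — Adiabatic: T₂/T₁ = (P₂/P₁)^((γ−1)/γ) ⇒ T₂ = 248×(3.59)^0.286 = 357 K; V₂ = 25.5 L.
ΔU = nCvΔT = 1.87×20.8×(357−248) = 4250 J.
Q = 0 for an adiabatic process, so W = −ΔU = -4250 J.
Net over both steps: W = 880 J, Q = 3330 J, ΔU = 2450 J.

357 K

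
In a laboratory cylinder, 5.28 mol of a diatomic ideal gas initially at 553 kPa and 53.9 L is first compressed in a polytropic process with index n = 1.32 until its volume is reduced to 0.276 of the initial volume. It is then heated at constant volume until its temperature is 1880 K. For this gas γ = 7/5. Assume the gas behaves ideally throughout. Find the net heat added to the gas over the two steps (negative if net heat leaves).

84300 J

T₁ = P₁V₁/(nR) = 553×53.9/(5.28×8.314) = 679 K.
Step 1 — Polytropic n=1.32: T₂ = T₁(V₁/V₂)^(n−1) = 679×(3.62)^0.32 = 1030 K; P₂ = P₁(V₁/V₂)^n = 3020 kPa.
W = (P₁V₁−P₂V₂)/(n−1) = (553×53.9−3020×14.9)/0.32 = -47500 J.
ΔU = nCvΔT = 5.28×20.8×(1030−679) = 38000 J.
Q = ΔU + W = -9500 J.
State after step 1: P = 3020 kPa, V = 14.9 L, T = 1030 K.
Step 2 — Isochoric: V stays 14.9 L; P/T = const ⇒ T₂ = 1880 K, P₂ = 5550 kPa.
W = 0 (no volume change).
ΔU = nCvΔT = 5.28×20.8×(1880−1030) = 93800 J.
Q = ΔU = 93800 J.
Net over both steps: W = -47500 J, Q = 84300 J, ΔU = 132000 J.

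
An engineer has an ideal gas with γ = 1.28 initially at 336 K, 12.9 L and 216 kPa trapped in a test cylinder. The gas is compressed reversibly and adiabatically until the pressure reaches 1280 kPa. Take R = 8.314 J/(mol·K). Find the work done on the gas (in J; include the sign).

4740 J

n = P₁V₁/(RT₁) = 216×12.9/(8.314×336) = 0.997 mol.
Adiabatic: T₂/T₁ = (P₂/P₁)^((γ−1)/γ) ⇒ T₂ = 336×(5.93)^0.219 = 496 K; V₂ = 3.21 L.
ΔU = nCvΔT = 0.997×29.7×(496−336) = 4740 J.
Q = 0 for an adiabatic process, so W = −ΔU = -4740 J.
Work done on the gas = −W_by = 4740 J.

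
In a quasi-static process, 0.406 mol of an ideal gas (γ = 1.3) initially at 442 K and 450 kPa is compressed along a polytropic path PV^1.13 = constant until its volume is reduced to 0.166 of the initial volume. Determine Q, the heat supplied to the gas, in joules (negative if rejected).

-1710 J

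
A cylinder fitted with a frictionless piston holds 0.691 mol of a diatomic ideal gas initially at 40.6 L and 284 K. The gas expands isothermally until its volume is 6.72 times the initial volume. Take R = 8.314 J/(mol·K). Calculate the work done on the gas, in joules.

-3110 J

P₁ = nRT₁/V₁ = 0.691×8.314×284/40.6 = 40.2 kPa.
Isothermal: T stays 284 K; PV = const ⇒ V₂ = 273 L, P₂ = 5.98 kPa.
W = nRT ln(V₂/V₁) = 0.691×8.314×284×ln(6.72) = 3110 J.
Work done on the gas = −W_by = -3110 J.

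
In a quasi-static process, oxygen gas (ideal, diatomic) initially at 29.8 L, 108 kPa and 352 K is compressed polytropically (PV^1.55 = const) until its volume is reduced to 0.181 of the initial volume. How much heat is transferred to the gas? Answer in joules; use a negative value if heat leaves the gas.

3420 J

n = P₁V₁/(RT₁) = 108×29.8/(8.314×352) = 1.10 mol.
Polytropic n=1.55: T₂ = T₁(V₁/V₂)^(n−1) = 352×(5.52)^0.55 = 901 K; P₂ = P₁(V₁/V₂)^n = 1530 kPa.
W = (P₁V₁−P₂V₂)/(n−1) = (108×29.8−1530×5.39)/0.55 = -9130 J.
ΔU = nCvΔT = 1.10×20.8×(901−352) = 12600 J.
Q = ΔU + W = 3420 J.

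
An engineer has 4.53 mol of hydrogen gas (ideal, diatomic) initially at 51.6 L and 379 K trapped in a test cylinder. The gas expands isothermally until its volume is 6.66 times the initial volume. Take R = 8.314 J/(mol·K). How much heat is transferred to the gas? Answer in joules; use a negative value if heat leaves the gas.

27100 J

P₁ = nRT₁/V₁ = 4.53×8.314×379/51.6 = 277 kPa.
Isothermal: T stays 379 K; PV = const ⇒ V₂ = 344 L, P₂ = 41.5 kPa.
ΔU = 0 (ideal gas, T constant).
W = nRT ln(V₂/V₁) = 4.53×8.314×379×ln(6.66) = 27100 J.
Q = ΔU + W = 27100 J.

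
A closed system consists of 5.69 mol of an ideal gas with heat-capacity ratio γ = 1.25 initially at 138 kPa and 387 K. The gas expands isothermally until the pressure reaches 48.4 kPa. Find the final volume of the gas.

378 L

V₁ = nRT₁/P₁ = 5.69×8.314×387/138 = 133 L.
Isothermal: T stays 387 K; PV = const ⇒ V₂ = 378 L, P₂ = 48.4 kPa.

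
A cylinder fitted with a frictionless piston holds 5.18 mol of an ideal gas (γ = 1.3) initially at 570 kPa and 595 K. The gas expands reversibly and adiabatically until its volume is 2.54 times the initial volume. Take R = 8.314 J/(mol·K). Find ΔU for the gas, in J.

V₁ = nRT₁/P₁ = 5.18×8.314×595/570 = 45.0 L.
Adiabatic: TV^(γ−1) = const ⇒ T₂ = 595×(0.394)^0.300 = 450 K; PV^γ = const ⇒ P₂ = 170 kPa.
For an ideal gas ΔU = nCvΔT with Cv = R/(γ−1) = 27.7 J/(mol·K).
ΔU = 5.18×27.7×(450−595) = -20800 J.

-20800 J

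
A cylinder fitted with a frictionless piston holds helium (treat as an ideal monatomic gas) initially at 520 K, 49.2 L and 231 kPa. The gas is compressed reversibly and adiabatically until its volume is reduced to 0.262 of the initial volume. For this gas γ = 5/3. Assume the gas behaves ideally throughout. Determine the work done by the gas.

-24600 J

n = P₁V₁/(RT₁) = 231×49.2/(8.314×520) = 2.63 mol.
Adiabatic: TV^(γ−1) = const ⇒ T₂ = 520×(3.82)^0.667 = 1270 K; PV^γ = const ⇒ P₂ = 2150 kPa.
ΔU = nCvΔT = 2.63×12.5×(1270−520) = 24600 J.
Q = 0 for an adiabatic process, so W = −ΔU = -24600 J.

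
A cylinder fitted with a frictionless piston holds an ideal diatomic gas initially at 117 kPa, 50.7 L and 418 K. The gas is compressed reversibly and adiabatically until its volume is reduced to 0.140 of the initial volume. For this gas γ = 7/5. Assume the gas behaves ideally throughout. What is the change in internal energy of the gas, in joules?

17700 J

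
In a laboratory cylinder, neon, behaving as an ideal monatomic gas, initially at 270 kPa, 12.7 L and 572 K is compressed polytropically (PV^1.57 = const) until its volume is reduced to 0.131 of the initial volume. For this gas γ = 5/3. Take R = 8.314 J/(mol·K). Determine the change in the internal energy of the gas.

n = P₁V₁/(RT₁) = 270×12.7/(8.314×572) = 0.721 mol.
Polytropic n=1.57: T₂ = T₁(V₁/V₂)^(n−1) = 572×(7.63)^0.57 = 1820 K; P₂ = P₁(V₁/V₂)^n = 6570 kPa.
For an ideal gas ΔU = nCvΔT with Cv = (3/2)R = 12.5 J/(mol·K).
ΔU = 0.721×12.5×(1820−572) = 11200 J.

11200 J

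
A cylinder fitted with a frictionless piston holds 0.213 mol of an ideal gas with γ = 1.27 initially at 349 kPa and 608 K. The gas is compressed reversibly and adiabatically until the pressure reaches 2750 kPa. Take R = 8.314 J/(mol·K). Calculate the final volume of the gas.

V₁ = nRT₁/P₁ = 0.213×8.314×608/349 = 3.09 L.
Adiabatic: T₂/T₁ = (P₂/P₁)^((γ−1)/γ) ⇒ T₂ = 608×(7.88)^0.213 = 943 K; V₂ = 0.607 L.

0.607 L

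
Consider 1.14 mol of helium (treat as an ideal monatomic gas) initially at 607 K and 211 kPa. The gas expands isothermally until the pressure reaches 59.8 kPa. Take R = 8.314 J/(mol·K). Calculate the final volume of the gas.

V₁ = nRT₁/P₁ = 1.14×8.314×607/211 = 27.3 L.
Isothermal: T stays 607 K; PV = const ⇒ V₂ = 96.2 L, P₂ = 59.8 kPa.

96.2 L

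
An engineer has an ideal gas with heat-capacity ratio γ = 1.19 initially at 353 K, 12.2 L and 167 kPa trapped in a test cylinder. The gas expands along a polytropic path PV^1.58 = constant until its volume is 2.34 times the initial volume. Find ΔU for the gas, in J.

n = P₁V₁/(RT₁) = 167×12.2/(8.314×353) = 0.694 mol.
Polytropic n=1.58: T₂ = T₁(V₁/V₂)^(n−1) = 353×(0.427)^0.58 = 216 K; P₂ = P₁(V₁/V₂)^n = 43.6 kPa.
For an ideal gas ΔU = nCvΔT with Cv = R/(γ−1) = 43.8 J/(mol·K).
ΔU = 0.694×43.8×(216−353) = -4170 J.

-4170 J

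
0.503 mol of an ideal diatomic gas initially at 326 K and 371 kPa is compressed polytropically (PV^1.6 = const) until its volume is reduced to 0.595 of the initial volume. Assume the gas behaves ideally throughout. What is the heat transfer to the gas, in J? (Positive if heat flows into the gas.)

415 J

V₁ = nRT₁/P₁ = 0.503×8.314×326/371 = 3.67 L.
Polytropic n=1.6: T₂ = T₁(V₁/V₂)^(n−1) = 326×(1.68)^0.60 = 445 K; P₂ = P₁(V₁/V₂)^n = 851 kPa.
W = (P₁V₁−P₂V₂)/(n−1) = (371×3.67−851×2.19)/0.60 = -830 J.
ΔU = nCvΔT = 0.503×20.8×(445−326) = 1250 J.
Q = ΔU + W = 415 J.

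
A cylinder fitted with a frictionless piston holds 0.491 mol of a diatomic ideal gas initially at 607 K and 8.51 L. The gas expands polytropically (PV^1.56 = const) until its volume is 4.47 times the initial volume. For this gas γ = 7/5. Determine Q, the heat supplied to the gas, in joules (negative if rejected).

-1000 J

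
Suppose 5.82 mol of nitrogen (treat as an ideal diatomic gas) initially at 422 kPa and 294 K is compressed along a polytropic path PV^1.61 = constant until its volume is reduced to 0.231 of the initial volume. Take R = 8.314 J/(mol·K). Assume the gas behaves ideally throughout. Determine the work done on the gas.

V₁ = nRT₁/P₁ = 5.82×8.314×294/422 = 33.7 L.
Polytropic n=1.61: T₂ = T₁(V₁/V₂)^(n−1) = 294×(4.33)^0.61 = 719 K; P₂ = P₁(V₁/V₂)^n = 4470 kPa.
W = (P₁V₁−P₂V₂)/(n−1) = (422×33.7−4470×7.79)/0.61 = -33700 J.
Work done on the gas = −W_by = 33700 J.

33700 J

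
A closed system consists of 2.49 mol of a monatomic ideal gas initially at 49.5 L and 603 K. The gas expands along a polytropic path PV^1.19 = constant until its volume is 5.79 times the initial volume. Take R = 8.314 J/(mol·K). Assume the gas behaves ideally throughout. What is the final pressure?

P₁ = nRT₁/V₁ = 2.49×8.314×603/49.5 = 252 kPa.
Polytropic n=1.19: T₂ = T₁(V₁/V₂)^(n−1) = 603×(0.173)^0.19 = 432 K; P₂ = P₁(V₁/V₂)^n = 31.2 kPa.

31.2 kPa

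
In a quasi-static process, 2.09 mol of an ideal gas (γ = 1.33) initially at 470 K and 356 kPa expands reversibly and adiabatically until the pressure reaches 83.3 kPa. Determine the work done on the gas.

-7490 J

V₁ = nRT₁/P₁ = 2.09×8.314×470/356 = 22.9 L.
Adiabatic: T₂/T₁ = (P₂/P₁)^((γ−1)/γ) ⇒ T₂ = 470×(0.234)^0.248 = 328 K; V₂ = 68.4 L.
ΔU = nCvΔT = 2.09×25.2×(328−470) = -7490 J.
Q = 0 for an adiabatic process, so W = −ΔU = 7490 J.
Work done on the gas = −W_by = -7490 J.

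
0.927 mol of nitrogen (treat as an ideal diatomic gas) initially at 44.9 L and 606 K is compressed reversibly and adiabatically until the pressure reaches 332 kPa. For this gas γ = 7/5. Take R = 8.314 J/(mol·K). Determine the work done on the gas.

4590 J

P₁ = nRT₁/V₁ = 0.927×8.314×606/44.9 = 104 kPa.
Adiabatic: T₂/T₁ = (P₂/P₁)^((γ−1)/γ) ⇒ T₂ = 606×(3.19)^0.286 = 844 K; V₂ = 19.6 L.
ΔU = nCvΔT = 0.927×20.8×(844−606) = 4590 J.
Q = 0 for an adiabatic process, so W = −ΔU = -4590 J.
Work done on the gas = −W_by = 4590 J.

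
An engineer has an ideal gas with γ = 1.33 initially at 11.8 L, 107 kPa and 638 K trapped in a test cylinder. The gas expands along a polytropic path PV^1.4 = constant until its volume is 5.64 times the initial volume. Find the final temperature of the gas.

Polytropic n=1.4: T₂ = T₁(V₁/V₂)^(n−1) = 638×(0.177)^0.40 = 319 K; P₂ = P₁(V₁/V₂)^n = 9.50 kPa.

319 K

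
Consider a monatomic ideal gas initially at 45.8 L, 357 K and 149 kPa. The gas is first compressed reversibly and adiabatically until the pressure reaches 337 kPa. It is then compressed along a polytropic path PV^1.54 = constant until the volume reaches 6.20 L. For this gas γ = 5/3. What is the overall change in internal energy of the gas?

21800 J

n = P₁V₁/(RT₁) = 149×45.8/(8.314×357) = 2.30 mol.
Step 1 — Adiabatic: T₂/T₁ = (P₂/P₁)^((γ−1)/γ) ⇒ T₂ = 357×(2.26)^0.400 = 495 K; V₂ = 28.1 L.
ΔU = nCvΔT = 2.30×12.5×(495−357) = 3950 J.
Q = 0 for an adiabatic process, so W = −ΔU = -3950 J.
State after step 1: P = 337 kPa, V = 28.1 L, T = 495 K.
Step 2 — Polytropic n=1.54: T₂ = T₁(V₁/V₂)^(n−1) = 495×(4.53)^0.54 = 1120 K; P₂ = P₁(V₁/V₂)^n = 3450 kPa.
W = (P₁V₁−P₂V₂)/(n−1) = (337×28.1−3450×6.20)/0.54 = -22100 J.
ΔU = nCvΔT = 2.30×12.5×(1120−495) = 17900 J.
Q = ΔU + W = -4190 J.
Net over both steps: W = -26000 J, Q = -4190 J, ΔU = 21800 J.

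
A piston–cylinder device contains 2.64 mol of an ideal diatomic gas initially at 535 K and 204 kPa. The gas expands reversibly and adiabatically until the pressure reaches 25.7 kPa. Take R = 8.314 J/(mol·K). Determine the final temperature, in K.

296 K

V₁ = nRT₁/P₁ = 2.64×8.314×535/204 = 57.6 L.
Adiabatic: T₂/T₁ = (P₂/P₁)^((γ−1)/γ) ⇒ T₂ = 535×(0.126)^0.286 = 296 K; V₂ = 253 L.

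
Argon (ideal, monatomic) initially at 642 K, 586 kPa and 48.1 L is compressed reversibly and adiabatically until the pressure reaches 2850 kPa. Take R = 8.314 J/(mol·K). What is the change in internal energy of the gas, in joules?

n = P₁V₁/(RT₁) = 586×48.1/(8.314×642) = 5.28 mol.
Adiabatic: T₂/T₁ = (P₂/P₁)^((γ−1)/γ) ⇒ T₂ = 642×(4.86)^0.400 = 1210 K; V₂ = 18.6 L.
For an ideal gas ΔU = nCvΔT with Cv = (3/2)R = 12.5 J/(mol·K).
ΔU = 5.28×12.5×(1210−642) = 37300 J.

37300 J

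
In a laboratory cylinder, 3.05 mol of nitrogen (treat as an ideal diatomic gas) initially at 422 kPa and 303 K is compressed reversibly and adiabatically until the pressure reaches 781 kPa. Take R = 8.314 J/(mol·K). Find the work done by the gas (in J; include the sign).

-3690 J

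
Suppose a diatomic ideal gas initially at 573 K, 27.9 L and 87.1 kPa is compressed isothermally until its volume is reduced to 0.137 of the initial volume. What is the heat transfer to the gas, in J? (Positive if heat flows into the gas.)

-4830 J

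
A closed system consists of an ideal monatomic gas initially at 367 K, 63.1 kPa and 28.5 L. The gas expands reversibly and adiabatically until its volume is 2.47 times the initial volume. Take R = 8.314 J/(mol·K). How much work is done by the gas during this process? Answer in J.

1220 J

n = P₁V₁/(RT₁) = 63.1×28.5/(8.314×367) = 0.589 mol.
Adiabatic: TV^(γ−1) = const ⇒ T₂ = 367×(0.405)^0.667 = 201 K; PV^γ = const ⇒ P₂ = 14.0 kPa.
ΔU = nCvΔT = 0.589×12.5×(201−367) = -1220 J.
Q = 0 for an adiabatic process, so W = −ΔU = 1220 J.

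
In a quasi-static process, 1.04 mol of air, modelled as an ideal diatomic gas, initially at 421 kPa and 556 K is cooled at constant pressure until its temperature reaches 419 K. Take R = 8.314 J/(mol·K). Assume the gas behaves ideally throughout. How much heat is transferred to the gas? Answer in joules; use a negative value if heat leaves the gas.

-4150 J

V₁ = nRT₁/P₁ = 1.04×8.314×556/421 = 11.4 L.
Isobaric: P stays 421 kPa; V/T = const ⇒ T₂ = 419 K, V₂ = 8.61 L.
W = PΔV = 421×(8.61−11.4) kPa·L = -1180 J.
ΔU = nCvΔT = 1.04×20.8×(419−556) = -2960 J.
Q = ΔU + W = nCpΔT = -4150 J.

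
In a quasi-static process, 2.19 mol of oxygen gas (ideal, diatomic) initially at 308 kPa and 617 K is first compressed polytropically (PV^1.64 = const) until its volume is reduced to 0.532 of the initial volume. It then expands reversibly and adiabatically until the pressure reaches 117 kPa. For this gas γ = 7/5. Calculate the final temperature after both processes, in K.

521 K

V₁ = nRT₁/P₁ = 2.19×8.314×617/308 = 36.5 L.
Step 1 — Polytropic n=1.64: T₂ = T₁(V₁/V₂)^(n−1) = 617×(1.88)^0.64 = 924 K; P₂ = P₁(V₁/V₂)^n = 867 kPa.
W = (P₁V₁−P₂V₂)/(n−1) = (308×36.5−867×19.4)/0.64 = -8740 J.
ΔU = nCvΔT = 2.19×20.8×(924−617) = 14000 J.
Q = ΔU + W = 5240 J.
State after step 1: P = 867 kPa, V = 19.4 L, T = 924 K.
Step 2 — Adiabatic: T₂/T₁ = (P₂/P₁)^((γ−1)/γ) ⇒ T₂ = 924×(0.135)^0.286 = 521 K; V₂ = 81.1 L.
ΔU = nCvΔT = 2.19×20.8×(521−924) = -18300 J.
Q = 0 for an adiabatic process, so W = −ΔU = 18300 J.
Net over both steps: W = 9590 J, Q = 5240 J, ΔU = -4350 J.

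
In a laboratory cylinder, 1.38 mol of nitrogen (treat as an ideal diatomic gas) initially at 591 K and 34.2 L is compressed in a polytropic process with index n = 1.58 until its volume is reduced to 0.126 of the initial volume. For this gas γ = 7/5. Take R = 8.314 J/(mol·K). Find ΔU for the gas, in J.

39400 J

P₁ = nRT₁/V₁ = 1.38×8.314×591/34.2 = 198 kPa.
Polytropic n=1.58: T₂ = T₁(V₁/V₂)^(n−1) = 591×(7.94)^0.58 = 1970 K; P₂ = P₁(V₁/V₂)^n = 5230 kPa.
For an ideal gas ΔU = nCvΔT with Cv = (5/2)R = 20.8 J/(mol·K).
ΔU = 1.38×20.8×(1970−591) = 39400 J.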